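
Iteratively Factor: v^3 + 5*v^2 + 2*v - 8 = (v + 2)*(v^2 + 3*v - 4) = (v + 2)*(v + 4)*(v - 1)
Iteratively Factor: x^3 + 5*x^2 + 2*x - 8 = (x + 2)*(x^2 + 3*x - 4) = (x - 1)*(x + 2)*(x + 4)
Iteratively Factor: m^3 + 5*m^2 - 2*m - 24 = (m - 2)*(m^2 + 7*m + 12) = (m - 2)*(m + 3)*(m + 4)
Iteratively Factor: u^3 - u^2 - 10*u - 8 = (u + 1)*(u^2 - 2*u - 8) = (u + 1)*(u + 2)*(u - 4)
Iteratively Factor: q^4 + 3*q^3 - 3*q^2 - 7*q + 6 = (q + 3)*(q^3 - 3*q + 2) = (q + 2)*(q + 3)*(q^2 - 2*q + 1) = (q - 1)*(q + 2)*(q + 3)*(q - 1)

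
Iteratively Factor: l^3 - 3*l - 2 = (l - 2)*(l^2 + 2*l + 1) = (l - 2)*(l + 1)*(l + 1)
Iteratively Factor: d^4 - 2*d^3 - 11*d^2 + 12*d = (d)*(d^3 - 2*d^2 - 11*d + 12) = d*(d - 4)*(d^2 + 2*d - 3) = d*(d - 4)*(d + 3)*(d - 1)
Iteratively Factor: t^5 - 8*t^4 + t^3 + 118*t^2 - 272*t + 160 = (t - 2)*(t^4 - 6*t^3 - 11*t^2 + 96*t - 80) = (t - 5)*(t - 2)*(t^3 - t^2 - 16*t + 16) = (t - 5)*(t - 4)*(t - 2)*(t^2 + 3*t - 4) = (t - 5)*(t - 4)*(t - 2)*(t - 1)*(t + 4)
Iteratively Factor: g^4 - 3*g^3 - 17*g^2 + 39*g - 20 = (g - 1)*(g^3 - 2*g^2 - 19*g + 20) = (g - 1)*(g + 4)*(g^2 - 6*g + 5) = (g - 5)*(g - 1)*(g + 4)*(g - 1)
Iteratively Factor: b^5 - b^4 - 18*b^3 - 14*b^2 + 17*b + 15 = (b + 3)*(b^4 - 4*b^3 - 6*b^2 + 4*b + 5) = (b - 5)*(b + 3)*(b^3 + b^2 - b - 1) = (b - 5)*(b + 1)*(b + 3)*(b^2 - 1) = (b - 5)*(b + 1)^2*(b + 3)*(b - 1)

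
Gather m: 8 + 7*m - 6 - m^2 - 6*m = -m^2 + m + 2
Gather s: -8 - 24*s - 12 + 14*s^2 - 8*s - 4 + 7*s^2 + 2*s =21*s^2 - 30*s - 24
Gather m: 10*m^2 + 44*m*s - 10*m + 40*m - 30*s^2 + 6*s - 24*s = 10*m^2 + m*(44*s + 30) - 30*s^2 - 18*s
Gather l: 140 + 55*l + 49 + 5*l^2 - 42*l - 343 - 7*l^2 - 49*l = -2*l^2 - 36*l - 154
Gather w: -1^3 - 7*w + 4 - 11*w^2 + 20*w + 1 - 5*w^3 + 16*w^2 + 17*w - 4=-5*w^3 + 5*w^2 + 30*w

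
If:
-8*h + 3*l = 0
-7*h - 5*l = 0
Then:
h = 0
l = 0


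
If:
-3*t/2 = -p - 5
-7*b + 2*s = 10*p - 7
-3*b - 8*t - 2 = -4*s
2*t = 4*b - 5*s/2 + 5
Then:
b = 2918/495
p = -499/330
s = 4738/495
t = 1151/495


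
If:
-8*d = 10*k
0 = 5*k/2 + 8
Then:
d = 4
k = -16/5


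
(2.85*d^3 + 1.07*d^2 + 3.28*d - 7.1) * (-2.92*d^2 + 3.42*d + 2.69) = -8.322*d^5 + 6.6226*d^4 + 1.7483*d^3 + 34.8279*d^2 - 15.4588*d - 19.099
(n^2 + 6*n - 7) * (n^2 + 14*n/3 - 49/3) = n^4 + 32*n^3/3 + 14*n^2/3 - 392*n/3 + 343/3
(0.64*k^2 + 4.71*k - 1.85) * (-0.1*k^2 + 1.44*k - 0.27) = -0.064*k^4 + 0.4506*k^3 + 6.7946*k^2 - 3.9357*k + 0.4995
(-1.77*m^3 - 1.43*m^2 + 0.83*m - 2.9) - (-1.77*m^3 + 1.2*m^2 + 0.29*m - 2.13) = -2.63*m^2 + 0.54*m - 0.77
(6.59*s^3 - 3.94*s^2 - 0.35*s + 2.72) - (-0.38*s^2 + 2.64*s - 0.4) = 6.59*s^3 - 3.56*s^2 - 2.99*s + 3.12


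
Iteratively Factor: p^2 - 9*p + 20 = (p - 4)*(p - 5)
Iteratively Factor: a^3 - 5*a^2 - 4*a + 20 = (a - 5)*(a^2 - 4) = (a - 5)*(a + 2)*(a - 2)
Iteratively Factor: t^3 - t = (t + 1)*(t^2 - t) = (t - 1)*(t + 1)*(t)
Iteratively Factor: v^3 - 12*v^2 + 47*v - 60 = (v - 3)*(v^2 - 9*v + 20) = (v - 5)*(v - 3)*(v - 4)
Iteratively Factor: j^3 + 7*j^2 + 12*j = (j + 3)*(j^2 + 4*j) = j*(j + 3)*(j + 4)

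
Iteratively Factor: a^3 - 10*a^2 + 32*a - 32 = (a - 4)*(a^2 - 6*a + 8) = (a - 4)^2*(a - 2)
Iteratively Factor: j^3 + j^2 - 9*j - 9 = (j + 1)*(j^2 - 9) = (j - 3)*(j + 1)*(j + 3)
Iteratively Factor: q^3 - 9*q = (q)*(q^2 - 9) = q*(q - 3)*(q + 3)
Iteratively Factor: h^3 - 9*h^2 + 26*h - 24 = (h - 3)*(h^2 - 6*h + 8) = (h - 4)*(h - 3)*(h - 2)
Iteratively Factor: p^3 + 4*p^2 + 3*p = (p + 3)*(p^2 + p) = p*(p + 3)*(p + 1)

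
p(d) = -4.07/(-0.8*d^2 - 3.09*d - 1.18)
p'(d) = -4.07*(1.6*d + 3.09)/(-0.8*d^2 - 3.09*d - 1.18)^2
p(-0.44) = -164.64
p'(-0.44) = -15891.61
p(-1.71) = -2.31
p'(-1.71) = -0.46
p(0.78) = 1.00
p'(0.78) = -1.06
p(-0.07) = 4.21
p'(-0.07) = -12.95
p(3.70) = 0.17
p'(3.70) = -0.07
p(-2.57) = -2.75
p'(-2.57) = 1.91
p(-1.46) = -2.50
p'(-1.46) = -1.16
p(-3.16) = -6.83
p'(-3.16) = 22.53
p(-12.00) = 0.05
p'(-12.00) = 0.01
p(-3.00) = -4.57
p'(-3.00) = 8.79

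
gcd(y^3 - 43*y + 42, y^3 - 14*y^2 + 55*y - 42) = y^2 - 7*y + 6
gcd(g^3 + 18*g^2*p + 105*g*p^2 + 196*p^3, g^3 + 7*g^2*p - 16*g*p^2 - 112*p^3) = g^2 + 11*g*p + 28*p^2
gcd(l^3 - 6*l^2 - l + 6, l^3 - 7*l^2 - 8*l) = l + 1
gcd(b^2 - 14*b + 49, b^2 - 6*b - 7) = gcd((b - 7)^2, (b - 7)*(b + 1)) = b - 7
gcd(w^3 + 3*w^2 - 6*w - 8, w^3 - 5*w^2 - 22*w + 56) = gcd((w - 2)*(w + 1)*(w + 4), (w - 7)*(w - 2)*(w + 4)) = w^2 + 2*w - 8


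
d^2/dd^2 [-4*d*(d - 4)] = -8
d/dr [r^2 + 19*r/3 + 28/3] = 2*r + 19/3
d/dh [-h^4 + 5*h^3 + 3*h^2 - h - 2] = -4*h^3 + 15*h^2 + 6*h - 1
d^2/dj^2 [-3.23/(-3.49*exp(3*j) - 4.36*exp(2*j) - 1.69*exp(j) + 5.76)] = (3.23*(10.47*exp(2*j) + 8.72*exp(j) + 1.69)*(20.94*exp(2*j) + 17.44*exp(j) + 3.38)*exp(j) - (101.4543*exp(2*j) + 56.3312*exp(j) + 5.4587)*(3.49*exp(3*j) + 4.36*exp(2*j) + 1.69*exp(j) - 5.76))*exp(j)/(3.49*exp(3*j) + 4.36*exp(2*j) + 1.69*exp(j) - 5.76)^3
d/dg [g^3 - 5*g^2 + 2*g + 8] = 3*g^2 - 10*g + 2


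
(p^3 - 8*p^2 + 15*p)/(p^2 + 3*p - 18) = p*(p - 5)/(p + 6)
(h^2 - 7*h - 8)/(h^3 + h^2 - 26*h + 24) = (h^2 - 7*h - 8)/(h^3 + h^2 - 26*h + 24)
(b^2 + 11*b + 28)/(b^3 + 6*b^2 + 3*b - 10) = (b^2 + 11*b + 28)/(b^3 + 6*b^2 + 3*b - 10)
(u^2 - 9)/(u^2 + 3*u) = (u - 3)/u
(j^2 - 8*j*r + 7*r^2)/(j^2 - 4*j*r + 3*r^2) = (-j + 7*r)/(-j + 3*r)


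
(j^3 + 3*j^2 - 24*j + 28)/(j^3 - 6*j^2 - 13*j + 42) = (j^2 + 5*j - 14)/(j^2 - 4*j - 21)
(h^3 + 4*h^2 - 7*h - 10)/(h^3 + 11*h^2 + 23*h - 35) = (h^2 - h - 2)/(h^2 + 6*h - 7)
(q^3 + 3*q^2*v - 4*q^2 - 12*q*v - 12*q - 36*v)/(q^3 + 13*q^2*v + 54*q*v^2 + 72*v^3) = (q^2 - 4*q - 12)/(q^2 + 10*q*v + 24*v^2)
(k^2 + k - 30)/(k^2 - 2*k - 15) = (k + 6)/(k + 3)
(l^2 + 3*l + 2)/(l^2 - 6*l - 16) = (l + 1)/(l - 8)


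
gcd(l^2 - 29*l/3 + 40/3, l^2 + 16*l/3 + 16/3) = 1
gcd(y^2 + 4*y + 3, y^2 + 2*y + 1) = y + 1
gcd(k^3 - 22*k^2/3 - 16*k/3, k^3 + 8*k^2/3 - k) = k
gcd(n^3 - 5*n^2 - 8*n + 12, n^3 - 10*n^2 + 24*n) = n - 6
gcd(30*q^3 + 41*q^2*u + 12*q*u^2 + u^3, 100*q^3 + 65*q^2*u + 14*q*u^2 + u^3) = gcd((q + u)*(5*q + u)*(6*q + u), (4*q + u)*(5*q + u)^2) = 5*q + u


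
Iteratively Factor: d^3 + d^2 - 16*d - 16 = (d + 1)*(d^2 - 16) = (d - 4)*(d + 1)*(d + 4)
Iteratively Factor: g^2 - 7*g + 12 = (g - 3)*(g - 4)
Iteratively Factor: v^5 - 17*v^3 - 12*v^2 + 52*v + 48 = (v + 3)*(v^4 - 3*v^3 - 8*v^2 + 12*v + 16) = (v - 4)*(v + 3)*(v^3 + v^2 - 4*v - 4) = (v - 4)*(v - 2)*(v + 3)*(v^2 + 3*v + 2) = (v - 4)*(v - 2)*(v + 2)*(v + 3)*(v + 1)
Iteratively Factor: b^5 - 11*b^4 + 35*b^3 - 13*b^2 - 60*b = (b)*(b^4 - 11*b^3 + 35*b^2 - 13*b - 60) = b*(b - 4)*(b^3 - 7*b^2 + 7*b + 15) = b*(b - 5)*(b - 4)*(b^2 - 2*b - 3) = b*(b - 5)*(b - 4)*(b - 3)*(b + 1)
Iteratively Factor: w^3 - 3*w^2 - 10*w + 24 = (w - 2)*(w^2 - w - 12) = (w - 2)*(w + 3)*(w - 4)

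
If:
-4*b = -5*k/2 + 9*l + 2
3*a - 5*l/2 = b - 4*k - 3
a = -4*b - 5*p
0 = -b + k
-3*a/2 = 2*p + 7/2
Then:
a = -6353/3081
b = 2372/3081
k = 2372/3081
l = -360/1027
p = -209/1027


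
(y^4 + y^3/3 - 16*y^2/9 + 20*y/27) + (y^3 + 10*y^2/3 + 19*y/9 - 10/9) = y^4 + 4*y^3/3 + 14*y^2/9 + 77*y/27 - 10/9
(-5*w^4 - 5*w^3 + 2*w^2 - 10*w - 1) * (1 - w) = 5*w^5 - 7*w^3 + 12*w^2 - 9*w - 1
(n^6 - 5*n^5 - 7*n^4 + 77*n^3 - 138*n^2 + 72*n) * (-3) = -3*n^6 + 15*n^5 + 21*n^4 - 231*n^3 + 414*n^2 - 216*n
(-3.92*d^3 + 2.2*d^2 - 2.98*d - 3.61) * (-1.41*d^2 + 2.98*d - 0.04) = 5.5272*d^5 - 14.7836*d^4 + 10.9146*d^3 - 3.8783*d^2 - 10.6386*d + 0.1444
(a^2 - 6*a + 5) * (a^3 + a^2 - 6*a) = a^5 - 5*a^4 - 7*a^3 + 41*a^2 - 30*a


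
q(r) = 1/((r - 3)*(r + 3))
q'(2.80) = -4.16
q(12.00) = 0.01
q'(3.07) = -34.01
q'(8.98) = -0.00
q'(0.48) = -0.01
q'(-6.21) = 0.01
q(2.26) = -0.26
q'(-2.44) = 0.53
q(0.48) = -0.11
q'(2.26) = -0.30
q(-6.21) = 0.03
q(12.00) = 0.01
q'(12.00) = 0.00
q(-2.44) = -0.33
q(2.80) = -0.86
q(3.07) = 2.35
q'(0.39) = -0.01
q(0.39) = -0.11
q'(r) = -1/((r - 3)*(r + 3)^2) - 1/((r - 3)^2*(r + 3)) = -2*r/(r^4 - 18*r^2 + 81)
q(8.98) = 0.01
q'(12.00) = 0.00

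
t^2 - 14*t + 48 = (t - 8)*(t - 6)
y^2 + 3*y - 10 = (y - 2)*(y + 5)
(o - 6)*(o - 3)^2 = o^3 - 12*o^2 + 45*o - 54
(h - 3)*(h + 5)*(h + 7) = h^3 + 9*h^2 - h - 105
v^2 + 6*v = v*(v + 6)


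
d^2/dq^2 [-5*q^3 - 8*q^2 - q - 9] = -30*q - 16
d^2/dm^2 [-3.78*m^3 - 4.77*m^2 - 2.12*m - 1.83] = -22.68*m - 9.54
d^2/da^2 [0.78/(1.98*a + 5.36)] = 6.115824/(1.98*a + 5.36)^3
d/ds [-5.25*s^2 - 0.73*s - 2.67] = -10.5*s - 0.73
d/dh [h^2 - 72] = 2*h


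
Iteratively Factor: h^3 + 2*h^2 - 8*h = (h - 2)*(h^2 + 4*h) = (h - 2)*(h + 4)*(h)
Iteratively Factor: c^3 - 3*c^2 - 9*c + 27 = (c - 3)*(c^2 - 9) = (c - 3)*(c + 3)*(c - 3)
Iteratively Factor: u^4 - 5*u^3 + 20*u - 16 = (u - 2)*(u^3 - 3*u^2 - 6*u + 8) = (u - 4)*(u - 2)*(u^2 + u - 2) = (u - 4)*(u - 2)*(u - 1)*(u + 2)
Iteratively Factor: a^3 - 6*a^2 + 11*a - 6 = (a - 2)*(a^2 - 4*a + 3) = (a - 2)*(a - 1)*(a - 3)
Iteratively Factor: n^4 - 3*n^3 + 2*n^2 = (n)*(n^3 - 3*n^2 + 2*n) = n*(n - 1)*(n^2 - 2*n) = n*(n - 2)*(n - 1)*(n)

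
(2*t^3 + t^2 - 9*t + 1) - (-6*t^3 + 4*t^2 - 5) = 8*t^3 - 3*t^2 - 9*t + 6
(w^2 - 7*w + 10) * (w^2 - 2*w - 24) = w^4 - 9*w^3 + 148*w - 240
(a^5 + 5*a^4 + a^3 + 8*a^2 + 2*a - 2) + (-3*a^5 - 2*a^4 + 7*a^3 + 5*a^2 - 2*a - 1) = -2*a^5 + 3*a^4 + 8*a^3 + 13*a^2 - 3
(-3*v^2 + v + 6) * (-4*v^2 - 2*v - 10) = 12*v^4 + 2*v^3 + 4*v^2 - 22*v - 60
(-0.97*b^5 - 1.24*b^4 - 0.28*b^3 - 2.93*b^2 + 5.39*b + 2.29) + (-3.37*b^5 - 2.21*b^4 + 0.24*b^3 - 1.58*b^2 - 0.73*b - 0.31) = -4.34*b^5 - 3.45*b^4 - 0.04*b^3 - 4.51*b^2 + 4.66*b + 1.98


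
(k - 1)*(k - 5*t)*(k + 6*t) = k^3 + k^2*t - k^2 - 30*k*t^2 - k*t + 30*t^2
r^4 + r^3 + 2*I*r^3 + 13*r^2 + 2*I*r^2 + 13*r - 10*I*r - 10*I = (r + 1)*(r - 2*I)*(r - I)*(r + 5*I)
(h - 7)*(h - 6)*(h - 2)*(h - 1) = h^4 - 16*h^3 + 83*h^2 - 152*h + 84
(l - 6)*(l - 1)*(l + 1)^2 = l^4 - 5*l^3 - 7*l^2 + 5*l + 6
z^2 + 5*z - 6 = (z - 1)*(z + 6)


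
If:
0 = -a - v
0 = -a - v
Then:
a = -v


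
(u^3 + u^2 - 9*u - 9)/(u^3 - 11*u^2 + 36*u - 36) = (u^2 + 4*u + 3)/(u^2 - 8*u + 12)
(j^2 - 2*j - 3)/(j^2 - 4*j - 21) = (-j^2 + 2*j + 3)/(-j^2 + 4*j + 21)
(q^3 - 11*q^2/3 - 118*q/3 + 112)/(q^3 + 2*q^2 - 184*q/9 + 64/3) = 3*(q - 7)/(3*q - 4)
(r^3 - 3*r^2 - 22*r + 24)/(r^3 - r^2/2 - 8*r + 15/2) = 2*(r^2 - 2*r - 24)/(2*r^2 + r - 15)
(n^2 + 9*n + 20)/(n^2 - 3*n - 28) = (n + 5)/(n - 7)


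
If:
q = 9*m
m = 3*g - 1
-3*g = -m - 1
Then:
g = q/27 + 1/3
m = q/9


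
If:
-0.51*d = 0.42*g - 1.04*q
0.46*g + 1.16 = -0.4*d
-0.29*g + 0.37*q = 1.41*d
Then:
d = 0.32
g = -2.80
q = -0.97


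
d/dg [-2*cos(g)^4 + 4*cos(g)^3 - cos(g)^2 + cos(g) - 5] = (8*cos(g)^3 - 12*cos(g)^2 + 2*cos(g) - 1)*sin(g)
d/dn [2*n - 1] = 2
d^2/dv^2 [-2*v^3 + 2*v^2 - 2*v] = 4 - 12*v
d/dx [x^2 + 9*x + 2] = 2*x + 9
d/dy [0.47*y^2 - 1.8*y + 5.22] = 0.94*y - 1.8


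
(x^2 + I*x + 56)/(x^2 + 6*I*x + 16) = (x - 7*I)/(x - 2*I)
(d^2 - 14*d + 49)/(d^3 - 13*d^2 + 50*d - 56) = (d - 7)/(d^2 - 6*d + 8)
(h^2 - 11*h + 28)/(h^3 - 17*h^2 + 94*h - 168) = 1/(h - 6)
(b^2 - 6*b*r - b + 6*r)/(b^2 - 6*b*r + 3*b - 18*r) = (b - 1)/(b + 3)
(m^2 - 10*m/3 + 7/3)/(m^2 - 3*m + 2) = (m - 7/3)/(m - 2)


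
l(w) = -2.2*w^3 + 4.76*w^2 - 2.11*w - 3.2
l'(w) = -6.6*w^2 + 9.52*w - 2.11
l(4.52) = -118.65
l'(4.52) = -93.92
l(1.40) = -2.86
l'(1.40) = -1.72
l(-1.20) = 9.99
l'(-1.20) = -23.04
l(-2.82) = 89.94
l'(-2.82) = -81.44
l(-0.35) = -1.78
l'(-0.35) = -6.25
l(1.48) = -3.03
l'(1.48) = -2.48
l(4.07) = -81.26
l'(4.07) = -72.69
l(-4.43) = 290.83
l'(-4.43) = -173.81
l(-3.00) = 105.37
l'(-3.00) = -90.07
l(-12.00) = 4509.16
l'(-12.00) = -1066.75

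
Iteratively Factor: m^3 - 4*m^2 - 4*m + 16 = (m - 4)*(m^2 - 4) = (m - 4)*(m - 2)*(m + 2)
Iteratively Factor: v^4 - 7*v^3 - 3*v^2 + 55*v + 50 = (v - 5)*(v^3 - 2*v^2 - 13*v - 10) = (v - 5)^2*(v^2 + 3*v + 2) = (v - 5)^2*(v + 1)*(v + 2)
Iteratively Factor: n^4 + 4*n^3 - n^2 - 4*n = (n + 1)*(n^3 + 3*n^2 - 4*n) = n*(n + 1)*(n^2 + 3*n - 4) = n*(n + 1)*(n + 4)*(n - 1)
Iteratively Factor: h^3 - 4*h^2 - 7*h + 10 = (h - 5)*(h^2 + h - 2) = (h - 5)*(h + 2)*(h - 1)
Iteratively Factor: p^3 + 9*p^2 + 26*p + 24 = (p + 4)*(p^2 + 5*p + 6) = (p + 2)*(p + 4)*(p + 3)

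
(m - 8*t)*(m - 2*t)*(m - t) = m^3 - 11*m^2*t + 26*m*t^2 - 16*t^3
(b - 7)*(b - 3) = b^2 - 10*b + 21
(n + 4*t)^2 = n^2 + 8*n*t + 16*t^2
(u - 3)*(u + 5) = u^2 + 2*u - 15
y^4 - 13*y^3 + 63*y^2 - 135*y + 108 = (y - 4)*(y - 3)^3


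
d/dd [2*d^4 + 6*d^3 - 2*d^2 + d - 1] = 8*d^3 + 18*d^2 - 4*d + 1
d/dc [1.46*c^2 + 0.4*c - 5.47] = 2.92*c + 0.4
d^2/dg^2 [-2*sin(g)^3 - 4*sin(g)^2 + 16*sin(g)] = 18*sin(g)^3 + 16*sin(g)^2 - 28*sin(g) - 8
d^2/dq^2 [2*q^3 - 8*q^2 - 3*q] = 12*q - 16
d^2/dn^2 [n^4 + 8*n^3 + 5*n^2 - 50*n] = 12*n^2 + 48*n + 10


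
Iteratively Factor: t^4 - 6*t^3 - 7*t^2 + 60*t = (t - 4)*(t^3 - 2*t^2 - 15*t) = (t - 5)*(t - 4)*(t^2 + 3*t) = (t - 5)*(t - 4)*(t + 3)*(t)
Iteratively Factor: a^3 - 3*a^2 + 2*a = (a - 2)*(a^2 - a) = a*(a - 2)*(a - 1)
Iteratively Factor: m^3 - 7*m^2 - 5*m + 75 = (m - 5)*(m^2 - 2*m - 15) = (m - 5)^2*(m + 3)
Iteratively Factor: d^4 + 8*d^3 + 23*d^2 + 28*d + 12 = (d + 2)*(d^3 + 6*d^2 + 11*d + 6) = (d + 2)^2*(d^2 + 4*d + 3) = (d + 1)*(d + 2)^2*(d + 3)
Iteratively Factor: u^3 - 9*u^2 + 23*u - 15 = (u - 1)*(u^2 - 8*u + 15) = (u - 5)*(u - 1)*(u - 3)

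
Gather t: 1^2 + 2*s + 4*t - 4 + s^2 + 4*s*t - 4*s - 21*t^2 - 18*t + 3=s^2 - 2*s - 21*t^2 + t*(4*s - 14)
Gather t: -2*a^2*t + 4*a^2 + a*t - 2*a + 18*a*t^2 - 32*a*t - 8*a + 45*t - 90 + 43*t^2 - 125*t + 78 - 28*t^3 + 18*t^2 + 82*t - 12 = 4*a^2 - 10*a - 28*t^3 + t^2*(18*a + 61) + t*(-2*a^2 - 31*a + 2) - 24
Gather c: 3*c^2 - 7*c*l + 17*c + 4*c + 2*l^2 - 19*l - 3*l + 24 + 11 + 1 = 3*c^2 + c*(21 - 7*l) + 2*l^2 - 22*l + 36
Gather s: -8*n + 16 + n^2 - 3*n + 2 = n^2 - 11*n + 18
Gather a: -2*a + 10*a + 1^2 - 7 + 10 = 8*a + 4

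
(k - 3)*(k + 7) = k^2 + 4*k - 21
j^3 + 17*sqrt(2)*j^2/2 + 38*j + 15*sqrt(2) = (j + sqrt(2)/2)*(j + 3*sqrt(2))*(j + 5*sqrt(2))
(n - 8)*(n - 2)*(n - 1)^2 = n^4 - 12*n^3 + 37*n^2 - 42*n + 16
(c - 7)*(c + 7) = c^2 - 49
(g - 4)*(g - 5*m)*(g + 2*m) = g^3 - 3*g^2*m - 4*g^2 - 10*g*m^2 + 12*g*m + 40*m^2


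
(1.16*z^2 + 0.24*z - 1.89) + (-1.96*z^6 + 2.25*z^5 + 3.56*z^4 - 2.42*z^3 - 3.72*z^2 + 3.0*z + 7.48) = -1.96*z^6 + 2.25*z^5 + 3.56*z^4 - 2.42*z^3 - 2.56*z^2 + 3.24*z + 5.59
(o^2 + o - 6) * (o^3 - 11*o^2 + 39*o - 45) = o^5 - 10*o^4 + 22*o^3 + 60*o^2 - 279*o + 270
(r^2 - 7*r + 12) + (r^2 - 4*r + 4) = 2*r^2 - 11*r + 16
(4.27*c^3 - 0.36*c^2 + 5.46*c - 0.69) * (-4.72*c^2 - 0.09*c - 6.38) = -20.1544*c^5 + 1.3149*c^4 - 52.9814*c^3 + 5.0622*c^2 - 34.7727*c + 4.4022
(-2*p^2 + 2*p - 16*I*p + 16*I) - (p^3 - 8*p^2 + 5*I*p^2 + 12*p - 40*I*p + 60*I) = -p^3 + 6*p^2 - 5*I*p^2 - 10*p + 24*I*p - 44*I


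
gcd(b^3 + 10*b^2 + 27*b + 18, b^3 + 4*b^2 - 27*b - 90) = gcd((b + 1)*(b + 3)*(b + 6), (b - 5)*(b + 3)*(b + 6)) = b^2 + 9*b + 18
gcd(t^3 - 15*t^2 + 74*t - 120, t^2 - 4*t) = t - 4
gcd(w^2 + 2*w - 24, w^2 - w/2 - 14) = w - 4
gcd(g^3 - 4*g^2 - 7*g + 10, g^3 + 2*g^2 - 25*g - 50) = g^2 - 3*g - 10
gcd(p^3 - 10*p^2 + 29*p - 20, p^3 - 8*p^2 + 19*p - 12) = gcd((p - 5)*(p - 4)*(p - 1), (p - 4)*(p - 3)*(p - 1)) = p^2 - 5*p + 4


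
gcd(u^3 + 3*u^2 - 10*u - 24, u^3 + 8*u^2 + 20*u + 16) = u^2 + 6*u + 8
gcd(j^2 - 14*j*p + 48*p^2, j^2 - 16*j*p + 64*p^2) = -j + 8*p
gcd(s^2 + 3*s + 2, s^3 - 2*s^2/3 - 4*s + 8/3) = s + 2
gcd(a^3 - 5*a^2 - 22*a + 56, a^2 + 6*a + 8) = a + 4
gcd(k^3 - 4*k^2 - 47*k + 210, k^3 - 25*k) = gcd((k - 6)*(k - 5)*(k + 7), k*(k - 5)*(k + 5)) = k - 5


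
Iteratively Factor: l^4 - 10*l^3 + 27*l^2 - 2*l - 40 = (l + 1)*(l^3 - 11*l^2 + 38*l - 40) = (l - 2)*(l + 1)*(l^2 - 9*l + 20) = (l - 4)*(l - 2)*(l + 1)*(l - 5)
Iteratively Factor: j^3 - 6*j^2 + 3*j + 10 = (j + 1)*(j^2 - 7*j + 10) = (j - 2)*(j + 1)*(j - 5)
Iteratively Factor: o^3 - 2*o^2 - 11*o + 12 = (o + 3)*(o^2 - 5*o + 4) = (o - 4)*(o + 3)*(o - 1)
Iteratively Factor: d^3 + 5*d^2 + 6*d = (d + 3)*(d^2 + 2*d) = (d + 2)*(d + 3)*(d)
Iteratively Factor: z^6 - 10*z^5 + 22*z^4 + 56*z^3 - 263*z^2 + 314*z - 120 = (z + 3)*(z^5 - 13*z^4 + 61*z^3 - 127*z^2 + 118*z - 40) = (z - 4)*(z + 3)*(z^4 - 9*z^3 + 25*z^2 - 27*z + 10) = (z - 4)*(z - 1)*(z + 3)*(z^3 - 8*z^2 + 17*z - 10) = (z - 4)*(z - 2)*(z - 1)*(z + 3)*(z^2 - 6*z + 5) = (z - 4)*(z - 2)*(z - 1)^2*(z + 3)*(z - 5)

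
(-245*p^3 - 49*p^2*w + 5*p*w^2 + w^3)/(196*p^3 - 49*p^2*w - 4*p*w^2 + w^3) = (-5*p - w)/(4*p - w)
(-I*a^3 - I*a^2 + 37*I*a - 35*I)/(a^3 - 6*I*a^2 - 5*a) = I*(a^3 + a^2 - 37*a + 35)/(a*(-a^2 + 6*I*a + 5))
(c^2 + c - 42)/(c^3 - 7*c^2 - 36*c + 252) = (c + 7)/(c^2 - c - 42)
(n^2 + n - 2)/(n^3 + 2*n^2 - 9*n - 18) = (n - 1)/(n^2 - 9)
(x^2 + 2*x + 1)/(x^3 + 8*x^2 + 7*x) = (x + 1)/(x*(x + 7))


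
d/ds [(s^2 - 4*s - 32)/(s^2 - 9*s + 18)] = 5*(-s^2 + 20*s - 72)/(s^4 - 18*s^3 + 117*s^2 - 324*s + 324)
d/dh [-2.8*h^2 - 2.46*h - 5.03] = -5.6*h - 2.46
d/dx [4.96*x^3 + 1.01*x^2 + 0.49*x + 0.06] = 14.88*x^2 + 2.02*x + 0.49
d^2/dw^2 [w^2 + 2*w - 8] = 2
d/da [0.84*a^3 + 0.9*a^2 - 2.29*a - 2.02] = 2.52*a^2 + 1.8*a - 2.29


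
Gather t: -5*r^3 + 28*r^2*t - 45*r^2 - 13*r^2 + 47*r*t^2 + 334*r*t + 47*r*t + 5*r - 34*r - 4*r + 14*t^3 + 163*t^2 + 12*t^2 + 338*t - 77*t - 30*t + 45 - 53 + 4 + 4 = -5*r^3 - 58*r^2 - 33*r + 14*t^3 + t^2*(47*r + 175) + t*(28*r^2 + 381*r + 231)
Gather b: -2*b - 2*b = -4*b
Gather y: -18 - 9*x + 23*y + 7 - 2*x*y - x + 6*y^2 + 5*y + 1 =-10*x + 6*y^2 + y*(28 - 2*x) - 10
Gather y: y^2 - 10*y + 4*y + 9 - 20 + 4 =y^2 - 6*y - 7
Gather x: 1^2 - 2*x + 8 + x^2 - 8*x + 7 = x^2 - 10*x + 16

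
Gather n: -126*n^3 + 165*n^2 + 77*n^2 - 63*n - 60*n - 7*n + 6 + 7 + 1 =-126*n^3 + 242*n^2 - 130*n + 14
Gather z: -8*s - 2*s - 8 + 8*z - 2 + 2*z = -10*s + 10*z - 10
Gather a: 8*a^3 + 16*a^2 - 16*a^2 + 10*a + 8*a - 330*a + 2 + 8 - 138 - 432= 8*a^3 - 312*a - 560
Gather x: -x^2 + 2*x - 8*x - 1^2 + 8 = -x^2 - 6*x + 7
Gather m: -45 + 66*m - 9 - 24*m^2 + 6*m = -24*m^2 + 72*m - 54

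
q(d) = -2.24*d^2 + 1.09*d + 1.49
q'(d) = 1.09 - 4.48*d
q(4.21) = -33.62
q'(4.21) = -17.77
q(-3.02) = -22.23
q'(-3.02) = 14.62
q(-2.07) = -10.36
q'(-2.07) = 10.36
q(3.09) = -16.53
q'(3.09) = -12.75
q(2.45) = -9.29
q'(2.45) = -9.89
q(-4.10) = -40.63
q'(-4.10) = 19.46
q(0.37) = 1.59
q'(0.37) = -0.57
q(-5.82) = -80.73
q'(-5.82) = 27.16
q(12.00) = -307.99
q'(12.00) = -52.67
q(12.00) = -307.99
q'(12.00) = -52.67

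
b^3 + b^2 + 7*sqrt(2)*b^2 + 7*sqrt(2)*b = b*(b + 1)*(b + 7*sqrt(2))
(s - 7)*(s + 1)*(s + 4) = s^3 - 2*s^2 - 31*s - 28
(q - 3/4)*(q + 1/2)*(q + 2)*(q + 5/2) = q^4 + 17*q^3/4 + 7*q^2/2 - 47*q/16 - 15/8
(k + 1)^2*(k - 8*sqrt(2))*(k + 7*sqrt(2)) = k^4 - sqrt(2)*k^3 + 2*k^3 - 111*k^2 - 2*sqrt(2)*k^2 - 224*k - sqrt(2)*k - 112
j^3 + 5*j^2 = j^2*(j + 5)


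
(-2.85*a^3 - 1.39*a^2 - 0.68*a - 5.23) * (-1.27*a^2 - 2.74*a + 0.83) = 3.6195*a^5 + 9.5743*a^4 + 2.3067*a^3 + 7.3516*a^2 + 13.7658*a - 4.3409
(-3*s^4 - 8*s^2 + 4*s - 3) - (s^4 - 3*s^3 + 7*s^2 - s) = -4*s^4 + 3*s^3 - 15*s^2 + 5*s - 3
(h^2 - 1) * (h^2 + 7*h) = h^4 + 7*h^3 - h^2 - 7*h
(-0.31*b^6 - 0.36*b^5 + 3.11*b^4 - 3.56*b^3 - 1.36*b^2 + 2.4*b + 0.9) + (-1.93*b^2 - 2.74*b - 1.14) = -0.31*b^6 - 0.36*b^5 + 3.11*b^4 - 3.56*b^3 - 3.29*b^2 - 0.34*b - 0.24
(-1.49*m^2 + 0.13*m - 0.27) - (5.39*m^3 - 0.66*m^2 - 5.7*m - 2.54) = -5.39*m^3 - 0.83*m^2 + 5.83*m + 2.27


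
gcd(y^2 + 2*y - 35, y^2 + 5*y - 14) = y + 7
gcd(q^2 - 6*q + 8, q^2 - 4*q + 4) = q - 2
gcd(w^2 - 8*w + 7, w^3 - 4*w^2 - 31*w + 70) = w - 7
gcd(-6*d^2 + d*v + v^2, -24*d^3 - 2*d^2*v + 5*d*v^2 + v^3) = -6*d^2 + d*v + v^2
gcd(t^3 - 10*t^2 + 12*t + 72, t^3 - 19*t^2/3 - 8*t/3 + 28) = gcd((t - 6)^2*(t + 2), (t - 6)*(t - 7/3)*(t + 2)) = t^2 - 4*t - 12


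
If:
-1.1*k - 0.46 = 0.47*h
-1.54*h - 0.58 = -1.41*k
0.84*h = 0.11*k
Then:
No Solution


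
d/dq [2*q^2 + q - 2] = 4*q + 1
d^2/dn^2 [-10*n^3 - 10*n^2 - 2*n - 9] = -60*n - 20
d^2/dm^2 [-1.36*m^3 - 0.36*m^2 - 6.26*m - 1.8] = -8.16*m - 0.72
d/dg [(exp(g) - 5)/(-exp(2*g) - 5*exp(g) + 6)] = ((exp(g) - 5)*(2*exp(g) + 5) - exp(2*g) - 5*exp(g) + 6)*exp(g)/(exp(2*g) + 5*exp(g) - 6)^2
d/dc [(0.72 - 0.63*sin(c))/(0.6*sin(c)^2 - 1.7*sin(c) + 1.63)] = (0.378*sin(c)^2 - 0.864*sin(c) + 0.1971)*cos(c)/(0.36*sin(c)^4 - 2.04*sin(c)^3 + 4.846*sin(c)^2 - 5.542*sin(c) + 2.6569)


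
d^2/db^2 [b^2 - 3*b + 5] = 2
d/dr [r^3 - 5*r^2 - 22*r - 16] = 3*r^2 - 10*r - 22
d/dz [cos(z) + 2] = -sin(z)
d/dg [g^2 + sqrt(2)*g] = 2*g + sqrt(2)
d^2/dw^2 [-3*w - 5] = 0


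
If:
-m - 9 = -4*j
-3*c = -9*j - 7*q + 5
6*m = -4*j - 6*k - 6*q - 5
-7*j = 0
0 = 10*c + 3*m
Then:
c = 27/10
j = 0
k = 661/105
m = -9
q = 131/70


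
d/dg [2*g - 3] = 2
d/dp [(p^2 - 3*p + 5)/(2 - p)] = (-p^2 + 4*p - 1)/(p^2 - 4*p + 4)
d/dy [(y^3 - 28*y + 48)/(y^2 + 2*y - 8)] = (y^2 + 8*y + 32)/(y^2 + 8*y + 16)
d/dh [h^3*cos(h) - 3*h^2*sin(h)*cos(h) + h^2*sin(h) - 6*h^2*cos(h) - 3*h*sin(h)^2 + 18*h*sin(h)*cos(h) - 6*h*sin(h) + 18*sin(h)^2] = -h^3*sin(h) + 6*h^2*sin(h) + 4*h^2*cos(h) - 3*h^2*cos(2*h) + 2*h*sin(h) - 6*h*sin(2*h) - 18*h*cos(h) + 18*h*cos(2*h) - 6*sin(h) + 27*sin(2*h) + 3*cos(2*h)/2 - 3/2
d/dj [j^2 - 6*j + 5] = 2*j - 6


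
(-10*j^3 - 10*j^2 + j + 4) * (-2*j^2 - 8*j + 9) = 20*j^5 + 100*j^4 - 12*j^3 - 106*j^2 - 23*j + 36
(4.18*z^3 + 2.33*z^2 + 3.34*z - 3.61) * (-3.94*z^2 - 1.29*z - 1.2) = -16.4692*z^5 - 14.5724*z^4 - 21.1813*z^3 + 7.1188*z^2 + 0.6489*z + 4.332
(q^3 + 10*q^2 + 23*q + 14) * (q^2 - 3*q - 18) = q^5 + 7*q^4 - 25*q^3 - 235*q^2 - 456*q - 252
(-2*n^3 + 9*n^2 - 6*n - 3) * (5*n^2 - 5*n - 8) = -10*n^5 + 55*n^4 - 59*n^3 - 57*n^2 + 63*n + 24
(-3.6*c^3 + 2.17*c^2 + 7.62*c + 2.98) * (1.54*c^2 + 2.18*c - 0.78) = -5.544*c^5 - 4.5062*c^4 + 19.2734*c^3 + 19.5082*c^2 + 0.5528*c - 2.3244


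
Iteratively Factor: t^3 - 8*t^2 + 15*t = (t)*(t^2 - 8*t + 15) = t*(t - 3)*(t - 5)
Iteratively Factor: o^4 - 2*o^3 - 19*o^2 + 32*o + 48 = (o + 1)*(o^3 - 3*o^2 - 16*o + 48) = (o + 1)*(o + 4)*(o^2 - 7*o + 12) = (o - 3)*(o + 1)*(o + 4)*(o - 4)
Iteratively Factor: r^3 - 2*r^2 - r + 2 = (r + 1)*(r^2 - 3*r + 2) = (r - 2)*(r + 1)*(r - 1)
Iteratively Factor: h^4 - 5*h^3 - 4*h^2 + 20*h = (h - 2)*(h^3 - 3*h^2 - 10*h) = (h - 2)*(h + 2)*(h^2 - 5*h) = h*(h - 2)*(h + 2)*(h - 5)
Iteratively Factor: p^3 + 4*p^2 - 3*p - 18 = (p - 2)*(p^2 + 6*p + 9) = (p - 2)*(p + 3)*(p + 3)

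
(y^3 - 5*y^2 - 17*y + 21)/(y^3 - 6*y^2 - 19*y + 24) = (y - 7)/(y - 8)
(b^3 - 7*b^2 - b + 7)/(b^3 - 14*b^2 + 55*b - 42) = (b + 1)/(b - 6)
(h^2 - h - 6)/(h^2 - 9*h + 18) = (h + 2)/(h - 6)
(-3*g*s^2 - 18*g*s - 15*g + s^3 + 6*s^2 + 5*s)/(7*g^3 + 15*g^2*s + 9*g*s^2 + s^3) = (-3*g*s^2 - 18*g*s - 15*g + s^3 + 6*s^2 + 5*s)/(7*g^3 + 15*g^2*s + 9*g*s^2 + s^3)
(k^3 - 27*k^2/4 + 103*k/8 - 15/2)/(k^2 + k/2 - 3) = (k^2 - 21*k/4 + 5)/(k + 2)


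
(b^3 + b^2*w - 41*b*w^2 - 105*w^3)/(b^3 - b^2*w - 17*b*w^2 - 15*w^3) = (-b^2 + 2*b*w + 35*w^2)/(-b^2 + 4*b*w + 5*w^2)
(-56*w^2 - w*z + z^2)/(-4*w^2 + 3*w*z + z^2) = (-56*w^2 - w*z + z^2)/(-4*w^2 + 3*w*z + z^2)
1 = 1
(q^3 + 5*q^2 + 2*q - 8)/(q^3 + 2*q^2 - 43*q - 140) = (q^2 + q - 2)/(q^2 - 2*q - 35)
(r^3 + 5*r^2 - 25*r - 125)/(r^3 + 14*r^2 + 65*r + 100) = (r - 5)/(r + 4)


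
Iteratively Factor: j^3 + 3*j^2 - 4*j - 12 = (j + 3)*(j^2 - 4) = (j - 2)*(j + 3)*(j + 2)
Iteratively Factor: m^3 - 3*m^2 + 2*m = (m - 2)*(m^2 - m) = (m - 2)*(m - 1)*(m)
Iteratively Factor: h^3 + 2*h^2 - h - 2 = (h - 1)*(h^2 + 3*h + 2) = (h - 1)*(h + 1)*(h + 2)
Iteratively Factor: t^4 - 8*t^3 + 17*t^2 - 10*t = (t - 5)*(t^3 - 3*t^2 + 2*t) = t*(t - 5)*(t^2 - 3*t + 2) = t*(t - 5)*(t - 2)*(t - 1)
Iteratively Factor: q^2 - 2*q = (q - 2)*(q)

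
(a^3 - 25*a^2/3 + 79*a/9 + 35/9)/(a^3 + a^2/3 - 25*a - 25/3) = (3*a^2 - 26*a + 35)/(3*(a^2 - 25))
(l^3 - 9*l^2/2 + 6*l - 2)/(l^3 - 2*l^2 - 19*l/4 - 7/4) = 2*(-2*l^3 + 9*l^2 - 12*l + 4)/(-4*l^3 + 8*l^2 + 19*l + 7)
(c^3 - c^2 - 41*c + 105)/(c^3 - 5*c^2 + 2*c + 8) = (c^3 - c^2 - 41*c + 105)/(c^3 - 5*c^2 + 2*c + 8)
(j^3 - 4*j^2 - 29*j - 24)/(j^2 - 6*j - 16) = (j^2 + 4*j + 3)/(j + 2)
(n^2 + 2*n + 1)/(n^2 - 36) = (n^2 + 2*n + 1)/(n^2 - 36)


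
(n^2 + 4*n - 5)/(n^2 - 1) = (n + 5)/(n + 1)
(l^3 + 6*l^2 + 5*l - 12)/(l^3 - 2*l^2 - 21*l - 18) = (l^2 + 3*l - 4)/(l^2 - 5*l - 6)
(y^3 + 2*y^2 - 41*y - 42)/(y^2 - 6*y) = y + 8 + 7/y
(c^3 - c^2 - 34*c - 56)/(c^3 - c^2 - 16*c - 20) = (c^2 - 3*c - 28)/(c^2 - 3*c - 10)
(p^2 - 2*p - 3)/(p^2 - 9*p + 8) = (p^2 - 2*p - 3)/(p^2 - 9*p + 8)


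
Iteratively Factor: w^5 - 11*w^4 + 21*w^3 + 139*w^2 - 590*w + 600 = (w - 5)*(w^4 - 6*w^3 - 9*w^2 + 94*w - 120) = (w - 5)*(w - 2)*(w^3 - 4*w^2 - 17*w + 60) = (w - 5)^2*(w - 2)*(w^2 + w - 12) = (w - 5)^2*(w - 2)*(w + 4)*(w - 3)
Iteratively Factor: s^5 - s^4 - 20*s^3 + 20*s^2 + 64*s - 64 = (s + 4)*(s^4 - 5*s^3 + 20*s - 16) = (s - 1)*(s + 4)*(s^3 - 4*s^2 - 4*s + 16) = (s - 1)*(s + 2)*(s + 4)*(s^2 - 6*s + 8) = (s - 2)*(s - 1)*(s + 2)*(s + 4)*(s - 4)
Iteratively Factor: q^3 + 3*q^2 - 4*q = (q)*(q^2 + 3*q - 4) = q*(q - 1)*(q + 4)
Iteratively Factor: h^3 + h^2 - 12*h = (h - 3)*(h^2 + 4*h) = h*(h - 3)*(h + 4)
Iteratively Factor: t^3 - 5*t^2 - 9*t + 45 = (t - 3)*(t^2 - 2*t - 15) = (t - 5)*(t - 3)*(t + 3)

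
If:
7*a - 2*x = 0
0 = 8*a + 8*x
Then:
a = 0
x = 0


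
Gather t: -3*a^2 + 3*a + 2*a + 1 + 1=-3*a^2 + 5*a + 2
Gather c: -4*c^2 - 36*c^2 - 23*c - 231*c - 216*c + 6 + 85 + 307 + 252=-40*c^2 - 470*c + 650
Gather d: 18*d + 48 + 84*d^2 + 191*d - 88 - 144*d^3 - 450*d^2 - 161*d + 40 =-144*d^3 - 366*d^2 + 48*d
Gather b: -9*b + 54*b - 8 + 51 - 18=45*b + 25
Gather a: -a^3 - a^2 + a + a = -a^3 - a^2 + 2*a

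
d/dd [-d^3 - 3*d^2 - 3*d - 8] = -3*d^2 - 6*d - 3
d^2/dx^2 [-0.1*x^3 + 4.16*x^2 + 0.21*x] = 8.32 - 0.6*x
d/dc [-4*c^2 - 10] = -8*c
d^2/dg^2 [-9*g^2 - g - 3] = -18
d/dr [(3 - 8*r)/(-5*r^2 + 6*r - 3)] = 2*(-20*r^2 + 15*r + 3)/(25*r^4 - 60*r^3 + 66*r^2 - 36*r + 9)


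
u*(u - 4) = u^2 - 4*u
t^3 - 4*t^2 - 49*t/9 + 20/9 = (t - 5)*(t - 1/3)*(t + 4/3)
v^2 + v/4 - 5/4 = (v - 1)*(v + 5/4)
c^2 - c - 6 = (c - 3)*(c + 2)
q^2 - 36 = (q - 6)*(q + 6)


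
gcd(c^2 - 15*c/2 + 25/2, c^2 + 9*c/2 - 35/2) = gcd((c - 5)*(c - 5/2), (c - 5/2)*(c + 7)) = c - 5/2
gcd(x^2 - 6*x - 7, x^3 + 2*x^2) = 1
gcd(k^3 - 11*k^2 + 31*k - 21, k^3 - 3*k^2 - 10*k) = 1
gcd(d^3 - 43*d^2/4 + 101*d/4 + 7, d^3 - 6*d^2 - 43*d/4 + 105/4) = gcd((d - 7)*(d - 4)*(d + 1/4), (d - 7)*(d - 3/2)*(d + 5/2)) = d - 7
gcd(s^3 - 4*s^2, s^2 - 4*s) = s^2 - 4*s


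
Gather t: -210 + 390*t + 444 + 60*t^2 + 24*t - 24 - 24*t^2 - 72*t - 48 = 36*t^2 + 342*t + 162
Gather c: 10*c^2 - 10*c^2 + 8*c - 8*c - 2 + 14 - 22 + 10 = 0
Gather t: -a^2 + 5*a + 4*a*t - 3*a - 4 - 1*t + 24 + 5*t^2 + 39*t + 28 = -a^2 + 2*a + 5*t^2 + t*(4*a + 38) + 48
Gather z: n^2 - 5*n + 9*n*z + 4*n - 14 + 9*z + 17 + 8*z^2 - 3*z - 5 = n^2 - n + 8*z^2 + z*(9*n + 6) - 2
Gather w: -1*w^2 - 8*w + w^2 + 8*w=0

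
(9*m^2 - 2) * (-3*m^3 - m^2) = -27*m^5 - 9*m^4 + 6*m^3 + 2*m^2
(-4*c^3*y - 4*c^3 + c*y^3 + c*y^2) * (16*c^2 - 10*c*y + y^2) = -64*c^5*y - 64*c^5 + 40*c^4*y^2 + 40*c^4*y + 12*c^3*y^3 + 12*c^3*y^2 - 10*c^2*y^4 - 10*c^2*y^3 + c*y^5 + c*y^4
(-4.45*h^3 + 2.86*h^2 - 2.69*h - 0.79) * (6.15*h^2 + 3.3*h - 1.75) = -27.3675*h^5 + 2.904*h^4 + 0.681999999999999*h^3 - 18.7405*h^2 + 2.1005*h + 1.3825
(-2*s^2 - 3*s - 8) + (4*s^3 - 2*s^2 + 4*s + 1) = 4*s^3 - 4*s^2 + s - 7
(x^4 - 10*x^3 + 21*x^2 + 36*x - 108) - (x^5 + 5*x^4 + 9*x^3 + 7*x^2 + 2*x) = -x^5 - 4*x^4 - 19*x^3 + 14*x^2 + 34*x - 108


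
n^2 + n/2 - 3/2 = (n - 1)*(n + 3/2)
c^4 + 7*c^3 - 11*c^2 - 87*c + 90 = (c - 3)*(c - 1)*(c + 5)*(c + 6)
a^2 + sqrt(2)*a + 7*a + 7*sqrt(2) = (a + 7)*(a + sqrt(2))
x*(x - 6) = x^2 - 6*x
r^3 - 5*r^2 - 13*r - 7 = (r - 7)*(r + 1)^2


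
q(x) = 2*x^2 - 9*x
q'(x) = 4*x - 9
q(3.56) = -6.69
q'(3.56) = 5.24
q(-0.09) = 0.83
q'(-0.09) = -9.36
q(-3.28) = 51.04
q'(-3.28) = -22.12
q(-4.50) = 81.00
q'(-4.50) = -27.00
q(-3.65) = 59.50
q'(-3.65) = -23.60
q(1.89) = -9.87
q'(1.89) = -1.44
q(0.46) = -3.72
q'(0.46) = -7.16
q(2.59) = -9.89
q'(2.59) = 1.36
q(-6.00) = 126.00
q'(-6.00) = -33.00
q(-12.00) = 396.00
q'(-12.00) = -57.00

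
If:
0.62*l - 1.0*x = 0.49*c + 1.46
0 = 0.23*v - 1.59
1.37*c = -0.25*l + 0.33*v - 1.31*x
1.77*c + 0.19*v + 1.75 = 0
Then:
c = -1.73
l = 5.13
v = 6.91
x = 2.57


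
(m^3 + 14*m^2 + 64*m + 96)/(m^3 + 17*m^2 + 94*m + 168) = (m + 4)/(m + 7)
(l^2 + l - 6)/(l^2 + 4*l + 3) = (l - 2)/(l + 1)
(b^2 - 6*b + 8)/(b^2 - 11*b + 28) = (b - 2)/(b - 7)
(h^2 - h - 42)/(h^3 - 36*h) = (h - 7)/(h*(h - 6))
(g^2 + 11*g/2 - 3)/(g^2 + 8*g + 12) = (g - 1/2)/(g + 2)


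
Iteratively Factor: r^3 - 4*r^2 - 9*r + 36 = (r - 3)*(r^2 - r - 12) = (r - 3)*(r + 3)*(r - 4)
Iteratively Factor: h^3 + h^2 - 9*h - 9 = (h - 3)*(h^2 + 4*h + 3) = (h - 3)*(h + 1)*(h + 3)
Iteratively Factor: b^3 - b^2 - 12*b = (b)*(b^2 - b - 12) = b*(b + 3)*(b - 4)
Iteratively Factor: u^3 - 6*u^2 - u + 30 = (u - 3)*(u^2 - 3*u - 10) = (u - 3)*(u + 2)*(u - 5)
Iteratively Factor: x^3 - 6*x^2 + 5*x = (x - 5)*(x^2 - x) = x*(x - 5)*(x - 1)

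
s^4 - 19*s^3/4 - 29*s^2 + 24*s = s*(s - 8)*(s - 3/4)*(s + 4)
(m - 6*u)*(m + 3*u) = m^2 - 3*m*u - 18*u^2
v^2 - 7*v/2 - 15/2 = (v - 5)*(v + 3/2)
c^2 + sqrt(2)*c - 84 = (c - 6*sqrt(2))*(c + 7*sqrt(2))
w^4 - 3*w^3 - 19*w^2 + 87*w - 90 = (w - 3)^2*(w - 2)*(w + 5)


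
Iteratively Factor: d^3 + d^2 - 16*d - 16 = (d + 1)*(d^2 - 16) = (d - 4)*(d + 1)*(d + 4)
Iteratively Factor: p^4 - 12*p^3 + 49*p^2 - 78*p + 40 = (p - 5)*(p^3 - 7*p^2 + 14*p - 8) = (p - 5)*(p - 4)*(p^2 - 3*p + 2) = (p - 5)*(p - 4)*(p - 1)*(p - 2)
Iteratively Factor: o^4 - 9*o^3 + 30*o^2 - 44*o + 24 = (o - 2)*(o^3 - 7*o^2 + 16*o - 12) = (o - 2)^2*(o^2 - 5*o + 6) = (o - 3)*(o - 2)^2*(o - 2)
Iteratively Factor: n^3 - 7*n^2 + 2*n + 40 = (n - 4)*(n^2 - 3*n - 10) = (n - 4)*(n + 2)*(n - 5)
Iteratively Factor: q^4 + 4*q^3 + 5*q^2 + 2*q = (q + 1)*(q^3 + 3*q^2 + 2*q) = (q + 1)^2*(q^2 + 2*q) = q*(q + 1)^2*(q + 2)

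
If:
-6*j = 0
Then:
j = 0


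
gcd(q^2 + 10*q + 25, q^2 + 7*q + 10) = q + 5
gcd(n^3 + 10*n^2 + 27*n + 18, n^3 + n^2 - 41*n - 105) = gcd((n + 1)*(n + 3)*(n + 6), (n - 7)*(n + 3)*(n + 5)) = n + 3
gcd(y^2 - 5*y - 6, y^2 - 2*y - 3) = y + 1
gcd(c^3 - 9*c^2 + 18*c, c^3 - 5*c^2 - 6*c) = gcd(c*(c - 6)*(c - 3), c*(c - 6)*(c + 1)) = c^2 - 6*c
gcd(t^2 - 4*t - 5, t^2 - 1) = t + 1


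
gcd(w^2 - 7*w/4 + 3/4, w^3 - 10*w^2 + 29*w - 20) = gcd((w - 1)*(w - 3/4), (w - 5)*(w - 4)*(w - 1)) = w - 1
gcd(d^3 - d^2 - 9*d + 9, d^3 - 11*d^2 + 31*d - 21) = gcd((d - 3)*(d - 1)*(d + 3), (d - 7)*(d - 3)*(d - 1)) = d^2 - 4*d + 3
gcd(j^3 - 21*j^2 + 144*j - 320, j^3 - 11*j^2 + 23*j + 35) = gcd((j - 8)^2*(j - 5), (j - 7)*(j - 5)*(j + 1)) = j - 5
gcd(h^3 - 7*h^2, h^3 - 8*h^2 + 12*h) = h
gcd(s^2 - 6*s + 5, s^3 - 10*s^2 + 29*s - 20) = s^2 - 6*s + 5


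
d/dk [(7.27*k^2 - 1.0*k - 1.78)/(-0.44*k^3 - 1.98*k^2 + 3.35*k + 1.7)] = (3.1988*k^4 - 0.879999999999999*k^3 + 20.0249*k^2 + 17.6692*k + 4.263)/(0.1936*k^6 + 1.7424*k^5 + 0.9724*k^4 - 14.762*k^3 + 4.4905*k^2 + 11.39*k + 2.89)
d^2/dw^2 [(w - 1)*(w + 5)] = 2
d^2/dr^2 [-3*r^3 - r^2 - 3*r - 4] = -18*r - 2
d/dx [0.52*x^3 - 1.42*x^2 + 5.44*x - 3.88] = 1.56*x^2 - 2.84*x + 5.44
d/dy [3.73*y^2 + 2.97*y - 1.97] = 7.46*y + 2.97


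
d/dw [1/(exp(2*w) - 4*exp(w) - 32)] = 2*(2 - exp(w))*exp(w)/(-exp(2*w) + 4*exp(w) + 32)^2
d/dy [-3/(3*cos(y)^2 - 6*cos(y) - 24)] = 2*(1 - cos(y))*sin(y)/(sin(y)^2 + 2*cos(y) + 7)^2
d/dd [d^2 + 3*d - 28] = 2*d + 3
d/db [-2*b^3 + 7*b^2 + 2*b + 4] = -6*b^2 + 14*b + 2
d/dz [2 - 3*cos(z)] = 3*sin(z)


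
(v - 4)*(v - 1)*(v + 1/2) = v^3 - 9*v^2/2 + 3*v/2 + 2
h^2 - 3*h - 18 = (h - 6)*(h + 3)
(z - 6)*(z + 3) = z^2 - 3*z - 18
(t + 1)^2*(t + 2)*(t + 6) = t^4 + 10*t^3 + 29*t^2 + 32*t + 12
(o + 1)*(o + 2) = o^2 + 3*o + 2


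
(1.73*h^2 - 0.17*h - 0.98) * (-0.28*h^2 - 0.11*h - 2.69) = -0.4844*h^4 - 0.1427*h^3 - 4.3606*h^2 + 0.5651*h + 2.6362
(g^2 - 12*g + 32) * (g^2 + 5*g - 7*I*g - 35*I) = g^4 - 7*g^3 - 7*I*g^3 - 28*g^2 + 49*I*g^2 + 160*g + 196*I*g - 1120*I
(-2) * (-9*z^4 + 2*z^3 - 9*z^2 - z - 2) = 18*z^4 - 4*z^3 + 18*z^2 + 2*z + 4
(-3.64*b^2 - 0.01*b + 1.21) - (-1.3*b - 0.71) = -3.64*b^2 + 1.29*b + 1.92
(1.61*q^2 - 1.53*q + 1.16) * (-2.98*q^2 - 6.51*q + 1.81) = -4.7978*q^4 - 5.9217*q^3 + 9.4176*q^2 - 10.3209*q + 2.0996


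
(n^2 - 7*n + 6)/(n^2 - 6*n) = (n - 1)/n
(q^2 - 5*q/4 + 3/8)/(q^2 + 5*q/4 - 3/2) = (q - 1/2)/(q + 2)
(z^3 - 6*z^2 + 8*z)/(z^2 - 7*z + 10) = z*(z - 4)/(z - 5)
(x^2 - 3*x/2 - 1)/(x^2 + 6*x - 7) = (x^2 - 3*x/2 - 1)/(x^2 + 6*x - 7)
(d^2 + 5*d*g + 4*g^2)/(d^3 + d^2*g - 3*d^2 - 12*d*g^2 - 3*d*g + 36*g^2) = (d + g)/(d^2 - 3*d*g - 3*d + 9*g)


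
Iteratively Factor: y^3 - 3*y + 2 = (y - 1)*(y^2 + y - 2) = (y - 1)*(y + 2)*(y - 1)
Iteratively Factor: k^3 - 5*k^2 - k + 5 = (k - 5)*(k^2 - 1) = (k - 5)*(k + 1)*(k - 1)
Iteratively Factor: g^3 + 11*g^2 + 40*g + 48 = (g + 3)*(g^2 + 8*g + 16) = (g + 3)*(g + 4)*(g + 4)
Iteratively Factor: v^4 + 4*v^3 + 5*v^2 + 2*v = (v + 1)*(v^3 + 3*v^2 + 2*v) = (v + 1)^2*(v^2 + 2*v) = (v + 1)^2*(v + 2)*(v)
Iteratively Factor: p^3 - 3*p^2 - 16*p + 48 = (p - 4)*(p^2 + p - 12) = (p - 4)*(p - 3)*(p + 4)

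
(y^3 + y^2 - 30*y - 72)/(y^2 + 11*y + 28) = (y^2 - 3*y - 18)/(y + 7)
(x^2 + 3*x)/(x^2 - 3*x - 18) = x/(x - 6)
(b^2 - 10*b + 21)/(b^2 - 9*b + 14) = (b - 3)/(b - 2)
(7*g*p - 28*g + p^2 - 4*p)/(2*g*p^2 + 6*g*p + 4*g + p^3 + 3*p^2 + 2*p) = (7*g*p - 28*g + p^2 - 4*p)/(2*g*p^2 + 6*g*p + 4*g + p^3 + 3*p^2 + 2*p)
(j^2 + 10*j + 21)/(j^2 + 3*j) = (j + 7)/j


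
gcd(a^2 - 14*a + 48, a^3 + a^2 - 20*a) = 1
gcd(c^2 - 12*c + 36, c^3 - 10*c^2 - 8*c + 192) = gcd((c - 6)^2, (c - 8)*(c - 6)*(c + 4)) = c - 6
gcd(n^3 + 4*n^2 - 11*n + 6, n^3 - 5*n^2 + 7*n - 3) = n^2 - 2*n + 1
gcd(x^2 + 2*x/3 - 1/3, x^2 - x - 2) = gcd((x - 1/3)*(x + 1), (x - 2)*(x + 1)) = x + 1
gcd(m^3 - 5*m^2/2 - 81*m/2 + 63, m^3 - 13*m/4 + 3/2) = m - 3/2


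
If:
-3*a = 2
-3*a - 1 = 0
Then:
No Solution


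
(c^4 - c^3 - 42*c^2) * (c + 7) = c^5 + 6*c^4 - 49*c^3 - 294*c^2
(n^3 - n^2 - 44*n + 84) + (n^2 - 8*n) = n^3 - 52*n + 84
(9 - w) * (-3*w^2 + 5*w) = 3*w^3 - 32*w^2 + 45*w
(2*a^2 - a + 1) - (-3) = 2*a^2 - a + 4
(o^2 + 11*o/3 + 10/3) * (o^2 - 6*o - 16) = o^4 - 7*o^3/3 - 104*o^2/3 - 236*o/3 - 160/3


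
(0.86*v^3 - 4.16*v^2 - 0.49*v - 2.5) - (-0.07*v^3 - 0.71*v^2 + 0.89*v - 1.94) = 0.93*v^3 - 3.45*v^2 - 1.38*v - 0.56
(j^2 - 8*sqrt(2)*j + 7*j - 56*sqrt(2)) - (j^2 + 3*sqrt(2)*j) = -11*sqrt(2)*j + 7*j - 56*sqrt(2)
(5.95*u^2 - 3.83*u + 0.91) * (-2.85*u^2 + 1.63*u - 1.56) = -16.9575*u^4 + 20.614*u^3 - 18.1184*u^2 + 7.4581*u - 1.4196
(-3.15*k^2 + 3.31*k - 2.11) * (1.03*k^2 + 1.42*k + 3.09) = -3.2445*k^4 - 1.0637*k^3 - 7.2066*k^2 + 7.2317*k - 6.5199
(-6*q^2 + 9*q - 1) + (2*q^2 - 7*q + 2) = -4*q^2 + 2*q + 1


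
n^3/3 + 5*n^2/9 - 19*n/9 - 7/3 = (n/3 + 1/3)*(n - 7/3)*(n + 3)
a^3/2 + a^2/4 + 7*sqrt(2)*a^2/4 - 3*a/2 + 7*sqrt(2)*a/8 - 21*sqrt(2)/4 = (a/2 + 1)*(a - 3/2)*(a + 7*sqrt(2)/2)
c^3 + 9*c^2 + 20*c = c*(c + 4)*(c + 5)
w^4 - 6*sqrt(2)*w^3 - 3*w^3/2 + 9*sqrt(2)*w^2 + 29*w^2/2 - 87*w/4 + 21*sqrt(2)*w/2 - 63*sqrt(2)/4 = (w - 3/2)*(w - 7*sqrt(2)/2)*(w - 3*sqrt(2))*(w + sqrt(2)/2)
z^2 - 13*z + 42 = (z - 7)*(z - 6)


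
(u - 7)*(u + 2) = u^2 - 5*u - 14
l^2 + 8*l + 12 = (l + 2)*(l + 6)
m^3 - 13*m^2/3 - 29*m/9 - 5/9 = (m - 5)*(m + 1/3)^2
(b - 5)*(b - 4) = b^2 - 9*b + 20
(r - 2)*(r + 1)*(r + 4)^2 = r^4 + 7*r^3 + 6*r^2 - 32*r - 32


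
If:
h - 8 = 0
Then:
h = 8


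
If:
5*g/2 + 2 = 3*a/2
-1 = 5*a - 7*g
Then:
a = -33/4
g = -23/4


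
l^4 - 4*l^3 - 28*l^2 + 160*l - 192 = (l - 4)^2*(l - 2)*(l + 6)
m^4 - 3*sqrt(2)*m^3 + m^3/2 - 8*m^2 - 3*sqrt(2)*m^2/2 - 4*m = m*(m + 1/2)*(m - 4*sqrt(2))*(m + sqrt(2))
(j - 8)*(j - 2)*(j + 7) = j^3 - 3*j^2 - 54*j + 112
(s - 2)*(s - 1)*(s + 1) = s^3 - 2*s^2 - s + 2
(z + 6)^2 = z^2 + 12*z + 36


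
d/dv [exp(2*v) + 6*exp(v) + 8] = 2*(exp(v) + 3)*exp(v)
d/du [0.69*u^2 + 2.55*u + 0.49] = 1.38*u + 2.55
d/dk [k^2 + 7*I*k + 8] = 2*k + 7*I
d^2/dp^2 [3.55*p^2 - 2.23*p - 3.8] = 7.10000000000000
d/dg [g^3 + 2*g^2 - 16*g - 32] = 3*g^2 + 4*g - 16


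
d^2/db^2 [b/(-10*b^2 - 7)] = 20*b*(21 - 10*b^2)/(10*b^2 + 7)^3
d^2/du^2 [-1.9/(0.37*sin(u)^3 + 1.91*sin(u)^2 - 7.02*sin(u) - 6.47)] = (-187.26552*(0.544159544159544*sin(u) - 0.158119658119658*cos(u)^2 - 0.841880341880342)^2*cos(u)^2 + (12.81075*sin(u) + 1.58175*sin(3*u) + 7.258*cos(2*u))*(0.37*sin(u)^3 + 1.91*sin(u)^2 - 7.02*sin(u) - 6.47))/(0.37*sin(u)^3 + 1.91*sin(u)^2 - 7.02*sin(u) - 6.47)^3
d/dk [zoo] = 0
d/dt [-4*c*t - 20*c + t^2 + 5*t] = -4*c + 2*t + 5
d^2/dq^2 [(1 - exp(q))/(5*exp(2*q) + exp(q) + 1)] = (-25*exp(4*q) + 105*exp(3*q) + 45*exp(2*q) - 18*exp(q) - 2)*exp(q)/(125*exp(6*q) + 75*exp(5*q) + 90*exp(4*q) + 31*exp(3*q) + 18*exp(2*q) + 3*exp(q) + 1)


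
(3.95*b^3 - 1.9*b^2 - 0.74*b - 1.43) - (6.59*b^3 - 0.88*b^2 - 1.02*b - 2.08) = -2.64*b^3 - 1.02*b^2 + 0.28*b + 0.65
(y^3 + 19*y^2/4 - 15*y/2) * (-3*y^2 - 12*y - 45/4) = -3*y^5 - 105*y^4/4 - 183*y^3/4 + 585*y^2/16 + 675*y/8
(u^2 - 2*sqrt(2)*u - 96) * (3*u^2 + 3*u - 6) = 3*u^4 - 6*sqrt(2)*u^3 + 3*u^3 - 294*u^2 - 6*sqrt(2)*u^2 - 288*u + 12*sqrt(2)*u + 576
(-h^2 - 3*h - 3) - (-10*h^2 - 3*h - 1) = 9*h^2 - 2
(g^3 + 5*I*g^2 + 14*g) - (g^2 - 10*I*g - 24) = g^3 - g^2 + 5*I*g^2 + 14*g + 10*I*g + 24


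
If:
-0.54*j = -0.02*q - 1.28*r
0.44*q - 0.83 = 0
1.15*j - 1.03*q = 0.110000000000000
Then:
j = 1.79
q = 1.89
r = 0.72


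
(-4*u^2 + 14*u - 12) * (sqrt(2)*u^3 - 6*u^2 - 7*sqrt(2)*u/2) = -4*sqrt(2)*u^5 + 14*sqrt(2)*u^4 + 24*u^4 - 84*u^3 + 2*sqrt(2)*u^3 - 49*sqrt(2)*u^2 + 72*u^2 + 42*sqrt(2)*u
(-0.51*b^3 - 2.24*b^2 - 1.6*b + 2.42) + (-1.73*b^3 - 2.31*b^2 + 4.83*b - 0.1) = -2.24*b^3 - 4.55*b^2 + 3.23*b + 2.32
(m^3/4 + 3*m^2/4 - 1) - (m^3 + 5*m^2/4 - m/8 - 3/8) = -3*m^3/4 - m^2/2 + m/8 - 5/8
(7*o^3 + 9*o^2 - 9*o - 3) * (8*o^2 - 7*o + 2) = 56*o^5 + 23*o^4 - 121*o^3 + 57*o^2 + 3*o - 6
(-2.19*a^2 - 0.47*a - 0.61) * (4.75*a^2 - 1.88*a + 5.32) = -10.4025*a^4 + 1.8847*a^3 - 13.6647*a^2 - 1.3536*a - 3.2452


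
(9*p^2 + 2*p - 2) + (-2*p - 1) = 9*p^2 - 3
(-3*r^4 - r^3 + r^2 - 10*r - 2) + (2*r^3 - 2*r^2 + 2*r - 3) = -3*r^4 + r^3 - r^2 - 8*r - 5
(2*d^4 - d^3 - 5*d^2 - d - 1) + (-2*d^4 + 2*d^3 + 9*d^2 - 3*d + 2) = d^3 + 4*d^2 - 4*d + 1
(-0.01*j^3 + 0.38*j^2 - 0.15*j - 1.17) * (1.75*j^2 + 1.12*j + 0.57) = -0.0175*j^5 + 0.6538*j^4 + 0.1574*j^3 - 1.9989*j^2 - 1.3959*j - 0.6669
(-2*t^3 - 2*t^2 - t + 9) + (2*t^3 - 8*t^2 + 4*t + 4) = -10*t^2 + 3*t + 13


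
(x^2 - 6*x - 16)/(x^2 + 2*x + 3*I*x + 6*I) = (x - 8)/(x + 3*I)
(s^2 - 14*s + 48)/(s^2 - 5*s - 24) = (s - 6)/(s + 3)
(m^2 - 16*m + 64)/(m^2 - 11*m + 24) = (m - 8)/(m - 3)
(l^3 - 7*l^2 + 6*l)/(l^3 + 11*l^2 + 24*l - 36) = l*(l - 6)/(l^2 + 12*l + 36)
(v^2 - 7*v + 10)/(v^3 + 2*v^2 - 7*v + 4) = (v^2 - 7*v + 10)/(v^3 + 2*v^2 - 7*v + 4)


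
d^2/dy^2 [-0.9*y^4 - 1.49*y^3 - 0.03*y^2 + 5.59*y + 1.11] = -10.8*y^2 - 8.94*y - 0.06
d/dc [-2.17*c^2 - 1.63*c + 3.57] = -4.34*c - 1.63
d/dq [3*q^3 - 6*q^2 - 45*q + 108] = 9*q^2 - 12*q - 45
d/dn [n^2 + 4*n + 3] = 2*n + 4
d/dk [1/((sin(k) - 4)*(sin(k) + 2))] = 2*(1 - sin(k))*cos(k)/((sin(k) - 4)^2*(sin(k) + 2)^2)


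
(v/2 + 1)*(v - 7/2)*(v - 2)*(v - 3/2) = v^4/2 - 5*v^3/2 + 5*v^2/8 + 10*v - 21/2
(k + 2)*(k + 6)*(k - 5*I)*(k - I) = k^4 + 8*k^3 - 6*I*k^3 + 7*k^2 - 48*I*k^2 - 40*k - 72*I*k - 60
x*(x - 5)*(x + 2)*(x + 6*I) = x^4 - 3*x^3 + 6*I*x^3 - 10*x^2 - 18*I*x^2 - 60*I*x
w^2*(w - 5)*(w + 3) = w^4 - 2*w^3 - 15*w^2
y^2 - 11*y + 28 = (y - 7)*(y - 4)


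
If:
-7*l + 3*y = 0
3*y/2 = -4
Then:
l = -8/7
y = -8/3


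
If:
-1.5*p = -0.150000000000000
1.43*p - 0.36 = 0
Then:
No Solution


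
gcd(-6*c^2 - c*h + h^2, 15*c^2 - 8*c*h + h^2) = 3*c - h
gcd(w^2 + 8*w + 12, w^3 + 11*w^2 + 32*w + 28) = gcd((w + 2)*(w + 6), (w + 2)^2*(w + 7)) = w + 2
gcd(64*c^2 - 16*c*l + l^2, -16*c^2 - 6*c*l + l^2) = 8*c - l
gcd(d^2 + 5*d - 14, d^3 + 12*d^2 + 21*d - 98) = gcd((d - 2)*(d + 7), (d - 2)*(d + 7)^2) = d^2 + 5*d - 14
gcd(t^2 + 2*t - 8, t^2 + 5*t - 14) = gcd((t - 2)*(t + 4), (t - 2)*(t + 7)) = t - 2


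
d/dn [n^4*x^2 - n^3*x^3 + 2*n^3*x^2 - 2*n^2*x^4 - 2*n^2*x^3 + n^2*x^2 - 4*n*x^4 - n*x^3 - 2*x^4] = x^2*(4*n^3 - 3*n^2*x + 6*n^2 - 4*n*x^2 - 4*n*x + 2*n - 4*x^2 - x)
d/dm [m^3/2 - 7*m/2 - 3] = 3*m^2/2 - 7/2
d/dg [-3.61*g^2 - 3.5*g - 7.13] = -7.22*g - 3.5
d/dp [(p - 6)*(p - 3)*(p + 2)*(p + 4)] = 4*p^3 - 9*p^2 - 56*p + 36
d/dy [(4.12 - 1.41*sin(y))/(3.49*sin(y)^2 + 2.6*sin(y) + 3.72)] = (4.9209*sin(y)^2 - 28.7576*sin(y) - 15.9572)*cos(y)/(12.1801*sin(y)^4 + 18.148*sin(y)^3 + 32.7256*sin(y)^2 + 19.344*sin(y) + 13.8384)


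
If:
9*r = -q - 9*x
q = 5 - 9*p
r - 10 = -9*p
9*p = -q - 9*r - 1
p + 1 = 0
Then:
No Solution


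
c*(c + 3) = c^2 + 3*c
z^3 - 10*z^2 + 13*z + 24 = (z - 8)*(z - 3)*(z + 1)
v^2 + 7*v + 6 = (v + 1)*(v + 6)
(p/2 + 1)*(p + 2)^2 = p^3/2 + 3*p^2 + 6*p + 4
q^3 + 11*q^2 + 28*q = q*(q + 4)*(q + 7)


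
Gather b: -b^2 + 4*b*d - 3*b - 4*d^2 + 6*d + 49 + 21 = -b^2 + b*(4*d - 3) - 4*d^2 + 6*d + 70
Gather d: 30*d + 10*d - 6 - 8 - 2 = 40*d - 16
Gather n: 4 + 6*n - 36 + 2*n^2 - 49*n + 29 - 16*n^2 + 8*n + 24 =-14*n^2 - 35*n + 21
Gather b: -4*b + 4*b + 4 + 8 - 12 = 0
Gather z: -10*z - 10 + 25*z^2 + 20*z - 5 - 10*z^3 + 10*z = -10*z^3 + 25*z^2 + 20*z - 15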